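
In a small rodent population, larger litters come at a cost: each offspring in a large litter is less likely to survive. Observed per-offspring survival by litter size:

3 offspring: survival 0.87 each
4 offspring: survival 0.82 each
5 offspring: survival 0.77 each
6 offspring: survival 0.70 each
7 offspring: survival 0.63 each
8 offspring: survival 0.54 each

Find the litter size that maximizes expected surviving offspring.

7

Expected surviving offspring = c × s(c):
  c=3: 3 × 0.87 = 2.610
  c=4: 4 × 0.82 = 3.280
  c=5: 5 × 0.77 = 3.850
  c=6: 6 × 0.70 = 4.200
  c=7: 7 × 0.63 = 4.410
  c=8: 8 × 0.54 = 4.320
Maximum at c = 7 (4.410 surviving offspring).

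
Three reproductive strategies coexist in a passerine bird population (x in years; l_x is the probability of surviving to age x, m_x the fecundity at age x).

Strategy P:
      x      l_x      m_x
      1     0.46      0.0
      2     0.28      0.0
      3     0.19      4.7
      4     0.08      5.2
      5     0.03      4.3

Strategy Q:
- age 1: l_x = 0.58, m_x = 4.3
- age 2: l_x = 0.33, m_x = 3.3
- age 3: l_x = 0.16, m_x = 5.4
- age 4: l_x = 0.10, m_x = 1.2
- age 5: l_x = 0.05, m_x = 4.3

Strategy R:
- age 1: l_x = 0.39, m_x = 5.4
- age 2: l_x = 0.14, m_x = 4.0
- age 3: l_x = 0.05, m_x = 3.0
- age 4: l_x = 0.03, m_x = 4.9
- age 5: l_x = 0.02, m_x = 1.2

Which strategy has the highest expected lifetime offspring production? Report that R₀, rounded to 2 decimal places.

4.78

Strategy P: R₀ = 0.46×0.0 + 0.28×0.0 + 0.19×4.7 + 0.08×5.2 + 0.03×4.3 = 1.4380
Strategy Q: R₀ = 0.58×4.3 + 0.33×3.3 + 0.16×5.4 + 0.10×1.2 + 0.05×4.3 = 4.7820
Strategy R: R₀ = 0.39×5.4 + 0.14×4.0 + 0.05×3.0 + 0.03×4.9 + 0.02×1.2 = 2.9870
Highest R₀: strategy Q with 4.7820.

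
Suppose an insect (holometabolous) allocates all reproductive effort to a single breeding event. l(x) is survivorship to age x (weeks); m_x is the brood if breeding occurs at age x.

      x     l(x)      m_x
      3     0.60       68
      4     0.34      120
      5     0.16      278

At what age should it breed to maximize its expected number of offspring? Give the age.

Expected offspring if breeding at age x = l(x) × m_x:
  age 3: 0.60 × 68 = 40.800
  age 4: 0.34 × 120 = 40.800
  age 5: 0.16 × 278 = 44.480
Maximum at age 5 (44.480).

5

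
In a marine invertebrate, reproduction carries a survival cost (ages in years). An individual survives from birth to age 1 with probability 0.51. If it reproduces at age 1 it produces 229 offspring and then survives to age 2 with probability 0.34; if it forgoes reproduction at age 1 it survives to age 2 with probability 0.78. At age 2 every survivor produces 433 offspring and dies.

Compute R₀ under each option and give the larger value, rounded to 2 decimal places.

breed at age 1: R₀ = 0.51 × (229 + 0.34 × 433) = 0.51 × 376.2200 = 191.8722
delay to age 2: R₀ = 0.51 × (0.78 × 433) = 0.51 × 337.7400 = 172.2474
Higher: breed at age 1 (191.8722).

191.87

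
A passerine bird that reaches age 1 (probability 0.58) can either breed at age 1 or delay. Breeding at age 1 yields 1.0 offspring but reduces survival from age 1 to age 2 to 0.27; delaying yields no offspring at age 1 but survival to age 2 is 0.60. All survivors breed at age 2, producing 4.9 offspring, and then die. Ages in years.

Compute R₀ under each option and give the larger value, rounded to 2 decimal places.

breed at age 1: R₀ = 0.58 × (1.0 + 0.27 × 4.9) = 0.58 × 2.3230 = 1.3473
delay to age 2: R₀ = 0.58 × (0.60 × 4.9) = 0.58 × 2.9400 = 1.7052
Higher: delay to age 2 (1.7052).

1.71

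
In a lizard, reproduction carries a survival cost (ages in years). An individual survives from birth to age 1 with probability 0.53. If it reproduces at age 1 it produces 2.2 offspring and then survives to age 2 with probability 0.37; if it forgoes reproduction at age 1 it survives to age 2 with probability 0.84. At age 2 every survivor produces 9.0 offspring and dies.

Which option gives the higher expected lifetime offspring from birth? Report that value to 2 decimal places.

breed at age 1: R₀ = 0.53 × (2.2 + 0.37 × 9.0) = 0.53 × 5.5300 = 2.9309
delay to age 2: R₀ = 0.53 × (0.84 × 9.0) = 0.53 × 7.5600 = 4.0068
Higher: delay to age 2 (4.0068).

4.01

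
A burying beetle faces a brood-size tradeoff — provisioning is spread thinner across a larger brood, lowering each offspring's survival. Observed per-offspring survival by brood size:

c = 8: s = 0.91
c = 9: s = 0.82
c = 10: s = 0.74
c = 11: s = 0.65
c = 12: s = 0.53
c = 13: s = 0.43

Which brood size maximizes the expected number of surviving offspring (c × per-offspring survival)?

10

Expected surviving offspring = c × s(c):
  c=8: 8 × 0.91 = 7.280
  c=9: 9 × 0.82 = 7.380
  c=10: 10 × 0.74 = 7.400
  c=11: 11 × 0.65 = 7.150
  c=12: 12 × 0.53 = 6.360
  c=13: 13 × 0.43 = 5.590
Maximum at c = 10 (7.400 surviving offspring).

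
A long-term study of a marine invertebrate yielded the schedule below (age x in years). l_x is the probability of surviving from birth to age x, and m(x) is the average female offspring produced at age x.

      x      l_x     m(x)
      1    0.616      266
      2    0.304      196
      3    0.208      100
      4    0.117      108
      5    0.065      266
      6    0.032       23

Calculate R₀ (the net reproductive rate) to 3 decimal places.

R₀ = Σ l_x m(x):
  age 1: 0.616 × 266 = 163.8560
  age 2: 0.304 × 196 = 59.5840
  age 3: 0.208 × 100 = 20.8000
  age 4: 0.117 × 108 = 12.6360
  age 5: 0.065 × 266 = 17.2900
  age 6: 0.032 × 23 = 0.7360
R₀ = 163.8560 + 59.5840 + 20.8000 + 12.6360 + 17.2900 + 0.7360 = 274.9020

274.902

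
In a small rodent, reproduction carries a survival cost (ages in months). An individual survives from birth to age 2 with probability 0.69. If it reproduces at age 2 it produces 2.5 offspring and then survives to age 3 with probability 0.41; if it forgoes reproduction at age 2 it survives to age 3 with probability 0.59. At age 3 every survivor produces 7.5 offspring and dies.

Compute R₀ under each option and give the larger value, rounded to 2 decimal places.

breed at age 2: R₀ = 0.69 × (2.5 + 0.41 × 7.5) = 0.69 × 5.5750 = 3.8467
delay to age 3: R₀ = 0.69 × (0.59 × 7.5) = 0.69 × 4.4250 = 3.0532
Higher: breed at age 2 (3.8467).

3.85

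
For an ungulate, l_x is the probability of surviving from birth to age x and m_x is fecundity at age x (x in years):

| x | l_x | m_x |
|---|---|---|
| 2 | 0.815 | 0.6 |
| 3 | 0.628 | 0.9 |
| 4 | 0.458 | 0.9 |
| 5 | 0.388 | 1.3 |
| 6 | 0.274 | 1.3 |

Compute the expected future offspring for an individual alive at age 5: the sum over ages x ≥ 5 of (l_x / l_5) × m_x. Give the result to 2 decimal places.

2.22

l_5 = 0.388. Conditional survival from age 5 to x is l_x / l_5.
  x=5: (0.388/0.388) × 1.3 = 1.3000
  x=6: (0.274/0.388) × 1.3 = 0.9180
Sum = 1.3000 + 0.9180 = 2.2180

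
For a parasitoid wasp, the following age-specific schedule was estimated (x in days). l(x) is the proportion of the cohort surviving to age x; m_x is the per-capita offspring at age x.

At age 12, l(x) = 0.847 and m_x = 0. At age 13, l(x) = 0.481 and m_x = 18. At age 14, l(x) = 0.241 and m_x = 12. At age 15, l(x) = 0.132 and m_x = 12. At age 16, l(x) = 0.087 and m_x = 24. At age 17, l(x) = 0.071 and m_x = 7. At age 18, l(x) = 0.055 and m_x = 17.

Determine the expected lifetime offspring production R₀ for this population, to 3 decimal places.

16.654

R₀ = Σ l(x) m_x:
  age 12: 0.847 × 0 = 0.0000
  age 13: 0.481 × 18 = 8.6580
  age 14: 0.241 × 12 = 2.8920
  age 15: 0.132 × 12 = 1.5840
  age 16: 0.087 × 24 = 2.0880
  age 17: 0.071 × 7 = 0.4970
  age 18: 0.055 × 17 = 0.9350
R₀ = 0.0000 + 8.6580 + 2.8920 + 1.5840 + 2.0880 + 0.4970 + 0.9350 = 16.6540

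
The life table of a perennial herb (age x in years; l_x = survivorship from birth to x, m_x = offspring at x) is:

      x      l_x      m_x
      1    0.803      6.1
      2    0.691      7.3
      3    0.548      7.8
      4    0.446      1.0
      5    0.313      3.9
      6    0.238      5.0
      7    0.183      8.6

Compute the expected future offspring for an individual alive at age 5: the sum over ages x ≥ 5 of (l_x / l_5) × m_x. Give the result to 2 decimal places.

l_5 = 0.313. Conditional survival from age 5 to x is l_x / l_5.
  x=5: (0.313/0.313) × 3.9 = 3.9000
  x=6: (0.238/0.313) × 5.0 = 3.8019
  x=7: (0.183/0.313) × 8.6 = 5.0281
Sum = 3.9000 + 3.8019 + 5.0281 = 12.7300

12.73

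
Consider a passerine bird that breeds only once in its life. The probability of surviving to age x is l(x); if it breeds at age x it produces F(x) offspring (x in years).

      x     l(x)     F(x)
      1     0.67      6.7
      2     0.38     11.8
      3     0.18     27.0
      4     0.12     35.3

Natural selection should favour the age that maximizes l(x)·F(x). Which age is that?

3

Expected offspring if breeding at age x = l(x) × F(x):
  age 1: 0.67 × 6.7 = 4.489
  age 2: 0.38 × 11.8 = 4.484
  age 3: 0.18 × 27.0 = 4.860
  age 4: 0.12 × 35.3 = 4.236
Maximum at age 3 (4.860).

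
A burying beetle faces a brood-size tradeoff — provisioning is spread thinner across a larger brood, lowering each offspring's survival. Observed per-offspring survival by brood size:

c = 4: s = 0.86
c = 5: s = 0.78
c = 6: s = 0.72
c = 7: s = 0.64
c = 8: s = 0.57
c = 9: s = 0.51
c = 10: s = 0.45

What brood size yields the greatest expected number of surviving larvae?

Expected surviving larvae = c × s(c):
  c=4: 4 × 0.86 = 3.440
  c=5: 5 × 0.78 = 3.900
  c=6: 6 × 0.72 = 4.320
  c=7: 7 × 0.64 = 4.480
  c=8: 8 × 0.57 = 4.560
  c=9: 9 × 0.51 = 4.590
  c=10: 10 × 0.45 = 4.500
Maximum at c = 9 (4.590 surviving larvae).

9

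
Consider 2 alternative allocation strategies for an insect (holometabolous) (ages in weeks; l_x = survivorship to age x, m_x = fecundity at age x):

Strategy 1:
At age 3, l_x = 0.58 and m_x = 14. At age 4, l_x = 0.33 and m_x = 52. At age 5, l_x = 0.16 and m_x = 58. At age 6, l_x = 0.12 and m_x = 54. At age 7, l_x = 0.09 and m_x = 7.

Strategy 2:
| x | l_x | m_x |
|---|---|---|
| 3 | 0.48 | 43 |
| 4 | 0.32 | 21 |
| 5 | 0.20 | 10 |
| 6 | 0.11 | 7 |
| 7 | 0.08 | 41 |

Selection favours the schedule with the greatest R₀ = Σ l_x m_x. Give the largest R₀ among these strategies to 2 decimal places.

Strategy 1: R₀ = 0.58×14 + 0.33×52 + 0.16×58 + 0.12×54 + 0.09×7 = 41.6700
Strategy 2: R₀ = 0.48×43 + 0.32×21 + 0.20×10 + 0.11×7 + 0.08×41 = 33.4100
Highest R₀: strategy 1 with 41.6700.

41.67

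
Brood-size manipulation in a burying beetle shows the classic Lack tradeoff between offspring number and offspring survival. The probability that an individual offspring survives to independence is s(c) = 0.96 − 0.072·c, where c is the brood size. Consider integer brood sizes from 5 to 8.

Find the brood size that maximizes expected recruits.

Expected recruits = c × s(c):
  c=5: 5 × 0.600 = 3.000
  c=6: 6 × 0.528 = 3.168
  c=7: 7 × 0.456 = 3.192
  c=8: 8 × 0.384 = 3.072
Maximum at c = 7 (3.192 recruits).

7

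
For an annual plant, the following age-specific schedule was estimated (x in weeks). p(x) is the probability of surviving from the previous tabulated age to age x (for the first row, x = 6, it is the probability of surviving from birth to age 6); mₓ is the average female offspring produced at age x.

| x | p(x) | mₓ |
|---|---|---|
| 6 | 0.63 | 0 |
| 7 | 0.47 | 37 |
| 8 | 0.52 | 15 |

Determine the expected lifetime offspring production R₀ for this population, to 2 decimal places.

13.27

Survivorship from birth: l_x = p_6·p_7·…·p_x.
  l_6 = 0.63000
  l_7 = 0.29610
  l_8 = 0.15397
R₀ = Σ l_x mₓ:
  age 6: 0.63000 × 0 = 0.0000
  age 7: 0.29610 × 37 = 10.9557
  age 8: 0.15397 × 15 = 2.3095
R₀ = 0.0000 + 10.9557 + 2.3095 = 13.2652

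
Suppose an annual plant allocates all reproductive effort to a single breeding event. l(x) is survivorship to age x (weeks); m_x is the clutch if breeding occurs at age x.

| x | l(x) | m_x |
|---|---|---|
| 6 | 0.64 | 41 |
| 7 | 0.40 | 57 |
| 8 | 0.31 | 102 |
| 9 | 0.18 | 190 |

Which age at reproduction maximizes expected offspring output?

Expected offspring if breeding at age x = l(x) × m_x:
  age 6: 0.64 × 41 = 26.240
  age 7: 0.40 × 57 = 22.800
  age 8: 0.31 × 102 = 31.620
  age 9: 0.18 × 190 = 34.200
Maximum at age 9 (34.200).

9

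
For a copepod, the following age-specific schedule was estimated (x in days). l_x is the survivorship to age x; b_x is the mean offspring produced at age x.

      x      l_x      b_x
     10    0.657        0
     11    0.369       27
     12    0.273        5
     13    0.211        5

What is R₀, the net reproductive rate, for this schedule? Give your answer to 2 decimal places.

12.38

R₀ = Σ l_x b_x:
  age 10: 0.657 × 0 = 0.0000
  age 11: 0.369 × 27 = 9.9630
  age 12: 0.273 × 5 = 1.3650
  age 13: 0.211 × 5 = 1.0550
R₀ = 0.0000 + 9.9630 + 1.3650 + 1.0550 = 12.3830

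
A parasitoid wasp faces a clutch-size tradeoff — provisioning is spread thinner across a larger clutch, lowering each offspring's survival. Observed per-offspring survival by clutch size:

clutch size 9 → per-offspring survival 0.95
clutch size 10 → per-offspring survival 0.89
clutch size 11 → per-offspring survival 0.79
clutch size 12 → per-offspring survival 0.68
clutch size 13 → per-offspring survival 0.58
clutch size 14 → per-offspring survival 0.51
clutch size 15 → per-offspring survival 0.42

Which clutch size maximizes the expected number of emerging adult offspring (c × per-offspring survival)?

Expected emerging adult offspring = c × s(c):
  c=9: 9 × 0.95 = 8.550
  c=10: 10 × 0.89 = 8.900
  c=11: 11 × 0.79 = 8.690
  c=12: 12 × 0.68 = 8.160
  c=13: 13 × 0.58 = 7.540
  c=14: 14 × 0.51 = 7.140
  c=15: 15 × 0.42 = 6.300
Maximum at c = 10 (8.900 emerging adult offspring).

10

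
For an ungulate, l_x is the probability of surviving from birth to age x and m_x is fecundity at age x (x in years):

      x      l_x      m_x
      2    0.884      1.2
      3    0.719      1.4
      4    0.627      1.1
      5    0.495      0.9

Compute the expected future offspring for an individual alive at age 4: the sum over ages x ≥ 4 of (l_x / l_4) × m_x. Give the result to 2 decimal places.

l_4 = 0.627. Conditional survival from age 4 to x is l_x / l_4.
  x=4: (0.627/0.627) × 1.1 = 1.1000
  x=5: (0.495/0.627) × 0.9 = 0.7105
Sum = 1.1000 + 0.7105 = 1.8105

1.81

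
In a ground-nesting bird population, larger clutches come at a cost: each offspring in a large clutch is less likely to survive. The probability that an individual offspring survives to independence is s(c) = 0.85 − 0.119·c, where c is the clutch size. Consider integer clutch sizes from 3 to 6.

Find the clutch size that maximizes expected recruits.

Expected recruits = c × s(c):
  c=3: 3 × 0.493 = 1.479
  c=4: 4 × 0.374 = 1.496
  c=5: 5 × 0.255 = 1.275
  c=6: 6 × 0.136 = 0.816
Maximum at c = 4 (1.496 recruits).

4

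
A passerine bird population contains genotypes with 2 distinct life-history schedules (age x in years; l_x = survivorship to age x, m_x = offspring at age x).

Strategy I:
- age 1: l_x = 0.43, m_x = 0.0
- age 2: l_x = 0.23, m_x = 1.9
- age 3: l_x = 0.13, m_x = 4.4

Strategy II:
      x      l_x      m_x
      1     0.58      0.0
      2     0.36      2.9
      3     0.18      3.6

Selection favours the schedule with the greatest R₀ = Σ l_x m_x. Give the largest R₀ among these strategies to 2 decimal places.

Strategy I: R₀ = 0.43×0.0 + 0.23×1.9 + 0.13×4.4 = 1.0090
Strategy II: R₀ = 0.58×0.0 + 0.36×2.9 + 0.18×3.6 = 1.6920
Highest R₀: strategy II with 1.6920.

1.69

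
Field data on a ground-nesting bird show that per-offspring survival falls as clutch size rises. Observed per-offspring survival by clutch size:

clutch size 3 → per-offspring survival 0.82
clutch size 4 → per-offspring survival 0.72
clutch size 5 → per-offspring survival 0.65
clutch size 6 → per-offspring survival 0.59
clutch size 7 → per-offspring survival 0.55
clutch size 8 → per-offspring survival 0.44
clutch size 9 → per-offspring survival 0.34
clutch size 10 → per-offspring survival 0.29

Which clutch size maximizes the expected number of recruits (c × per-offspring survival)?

7

Expected recruits = c × s(c):
  c=3: 3 × 0.82 = 2.460
  c=4: 4 × 0.72 = 2.880
  c=5: 5 × 0.65 = 3.250
  c=6: 6 × 0.59 = 3.540
  c=7: 7 × 0.55 = 3.850
  c=8: 8 × 0.44 = 3.520
  c=9: 9 × 0.34 = 3.060
  c=10: 10 × 0.29 = 2.900
Maximum at c = 7 (3.850 recruits).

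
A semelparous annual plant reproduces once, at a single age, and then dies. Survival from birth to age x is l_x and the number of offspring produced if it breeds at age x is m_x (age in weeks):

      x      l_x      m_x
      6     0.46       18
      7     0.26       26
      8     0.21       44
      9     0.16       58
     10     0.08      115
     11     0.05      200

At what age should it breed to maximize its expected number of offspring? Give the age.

11

Expected offspring if breeding at age x = l_x × m_x:
  age 6: 0.46 × 18 = 8.280
  age 7: 0.26 × 26 = 6.760
  age 8: 0.21 × 44 = 9.240
  age 9: 0.16 × 58 = 9.280
  age 10: 0.08 × 115 = 9.200
  age 11: 0.05 × 200 = 10.000
Maximum at age 11 (10.000).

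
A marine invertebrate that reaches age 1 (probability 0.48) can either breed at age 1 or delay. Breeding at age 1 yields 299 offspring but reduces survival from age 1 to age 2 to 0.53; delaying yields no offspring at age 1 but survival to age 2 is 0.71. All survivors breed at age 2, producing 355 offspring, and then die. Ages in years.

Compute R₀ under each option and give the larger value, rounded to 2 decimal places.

233.83

breed at age 1: R₀ = 0.48 × (299 + 0.53 × 355) = 0.48 × 487.1500 = 233.8320
delay to age 2: R₀ = 0.48 × (0.71 × 355) = 0.48 × 252.0500 = 120.9840
Higher: breed at age 1 (233.8320).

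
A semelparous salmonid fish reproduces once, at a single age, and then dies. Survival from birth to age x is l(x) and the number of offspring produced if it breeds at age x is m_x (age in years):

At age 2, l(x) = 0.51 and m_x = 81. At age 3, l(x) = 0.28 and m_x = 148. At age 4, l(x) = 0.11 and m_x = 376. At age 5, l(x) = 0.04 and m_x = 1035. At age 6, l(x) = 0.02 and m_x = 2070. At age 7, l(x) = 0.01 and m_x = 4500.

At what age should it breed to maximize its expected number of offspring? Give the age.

7

Expected offspring if breeding at age x = l(x) × m_x:
  age 2: 0.51 × 81 = 41.310
  age 3: 0.28 × 148 = 41.440
  age 4: 0.11 × 376 = 41.360
  age 5: 0.04 × 1035 = 41.400
  age 6: 0.02 × 2070 = 41.400
  age 7: 0.01 × 4500 = 45.000
Maximum at age 7 (45.000).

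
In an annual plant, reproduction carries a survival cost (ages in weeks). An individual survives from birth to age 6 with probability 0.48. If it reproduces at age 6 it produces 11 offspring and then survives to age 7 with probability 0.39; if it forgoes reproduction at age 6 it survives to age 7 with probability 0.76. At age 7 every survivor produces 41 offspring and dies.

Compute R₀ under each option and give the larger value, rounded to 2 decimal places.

14.96

breed at age 6: R₀ = 0.48 × (11 + 0.39 × 41) = 0.48 × 26.9900 = 12.9552
delay to age 7: R₀ = 0.48 × (0.76 × 41) = 0.48 × 31.1600 = 14.9568
Higher: delay to age 7 (14.9568).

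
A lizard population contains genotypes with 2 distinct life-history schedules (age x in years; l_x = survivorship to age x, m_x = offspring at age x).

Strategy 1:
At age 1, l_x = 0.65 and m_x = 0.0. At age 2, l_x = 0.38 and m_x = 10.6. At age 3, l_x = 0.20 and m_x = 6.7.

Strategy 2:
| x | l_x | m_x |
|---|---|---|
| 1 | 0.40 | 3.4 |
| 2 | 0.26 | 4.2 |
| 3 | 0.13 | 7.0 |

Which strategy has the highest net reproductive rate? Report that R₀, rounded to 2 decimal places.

Strategy 1: R₀ = 0.65×0.0 + 0.38×10.6 + 0.20×6.7 = 5.3680
Strategy 2: R₀ = 0.40×3.4 + 0.26×4.2 + 0.13×7.0 = 3.3620
Highest R₀: strategy 1 with 5.3680.

5.37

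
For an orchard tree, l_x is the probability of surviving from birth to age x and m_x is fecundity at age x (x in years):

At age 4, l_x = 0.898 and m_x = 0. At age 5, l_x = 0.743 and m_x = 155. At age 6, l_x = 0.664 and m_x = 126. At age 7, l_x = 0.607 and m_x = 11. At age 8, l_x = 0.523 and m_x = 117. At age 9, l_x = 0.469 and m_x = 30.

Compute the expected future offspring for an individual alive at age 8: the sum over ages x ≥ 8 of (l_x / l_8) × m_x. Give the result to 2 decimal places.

l_8 = 0.523. Conditional survival from age 8 to x is l_x / l_8.
  x=8: (0.523/0.523) × 117 = 117.0000
  x=9: (0.469/0.523) × 30 = 26.9025
Sum = 117.0000 + 26.9025 = 143.9025

143.90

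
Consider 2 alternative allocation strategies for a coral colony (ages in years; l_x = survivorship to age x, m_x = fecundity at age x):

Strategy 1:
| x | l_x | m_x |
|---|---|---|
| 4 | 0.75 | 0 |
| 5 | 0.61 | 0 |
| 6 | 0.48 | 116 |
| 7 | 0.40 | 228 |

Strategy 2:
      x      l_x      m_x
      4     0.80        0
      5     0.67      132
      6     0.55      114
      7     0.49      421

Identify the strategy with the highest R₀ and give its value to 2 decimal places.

357.43

Strategy 1: R₀ = 0.75×0 + 0.61×0 + 0.48×116 + 0.40×228 = 146.8800
Strategy 2: R₀ = 0.80×0 + 0.67×132 + 0.55×114 + 0.49×421 = 357.4300
Highest R₀: strategy 2 with 357.4300.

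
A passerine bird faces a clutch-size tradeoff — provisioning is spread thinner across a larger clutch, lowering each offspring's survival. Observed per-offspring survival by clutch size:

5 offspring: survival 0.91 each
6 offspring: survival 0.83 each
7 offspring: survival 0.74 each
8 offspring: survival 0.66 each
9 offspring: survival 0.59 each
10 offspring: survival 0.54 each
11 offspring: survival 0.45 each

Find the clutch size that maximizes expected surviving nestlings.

10

Expected surviving nestlings = c × s(c):
  c=5: 5 × 0.91 = 4.550
  c=6: 6 × 0.83 = 4.980
  c=7: 7 × 0.74 = 5.180
  c=8: 8 × 0.66 = 5.280
  c=9: 9 × 0.59 = 5.310
  c=10: 10 × 0.54 = 5.400
  c=11: 11 × 0.45 = 4.950
Maximum at c = 10 (5.400 surviving nestlings).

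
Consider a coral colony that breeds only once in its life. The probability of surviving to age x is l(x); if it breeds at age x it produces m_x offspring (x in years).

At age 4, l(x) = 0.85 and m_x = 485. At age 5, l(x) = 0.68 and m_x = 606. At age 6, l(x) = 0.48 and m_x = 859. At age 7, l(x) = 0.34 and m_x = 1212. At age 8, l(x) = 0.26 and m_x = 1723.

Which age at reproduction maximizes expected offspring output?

8

Expected offspring if breeding at age x = l(x) × m_x:
  age 4: 0.85 × 485 = 412.250
  age 5: 0.68 × 606 = 412.080
  age 6: 0.48 × 859 = 412.320
  age 7: 0.34 × 1212 = 412.080
  age 8: 0.26 × 1723 = 447.980
Maximum at age 8 (447.980).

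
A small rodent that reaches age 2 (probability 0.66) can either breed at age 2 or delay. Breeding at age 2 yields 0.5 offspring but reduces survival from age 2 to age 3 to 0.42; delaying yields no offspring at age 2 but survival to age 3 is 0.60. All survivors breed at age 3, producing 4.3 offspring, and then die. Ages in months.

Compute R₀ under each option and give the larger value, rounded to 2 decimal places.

breed at age 2: R₀ = 0.66 × (0.5 + 0.42 × 4.3) = 0.66 × 2.3060 = 1.5220
delay to age 3: R₀ = 0.66 × (0.60 × 4.3) = 0.66 × 2.5800 = 1.7028
Higher: delay to age 3 (1.7028).

1.70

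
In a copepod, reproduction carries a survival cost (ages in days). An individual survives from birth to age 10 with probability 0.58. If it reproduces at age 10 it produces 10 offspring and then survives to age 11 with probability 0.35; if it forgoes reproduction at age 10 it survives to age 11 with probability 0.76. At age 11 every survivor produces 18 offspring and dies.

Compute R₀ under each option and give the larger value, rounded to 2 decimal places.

breed at age 10: R₀ = 0.58 × (10 + 0.35 × 18) = 0.58 × 16.3000 = 9.4540
delay to age 11: R₀ = 0.58 × (0.76 × 18) = 0.58 × 13.6800 = 7.9344
Higher: breed at age 10 (9.4540).

9.45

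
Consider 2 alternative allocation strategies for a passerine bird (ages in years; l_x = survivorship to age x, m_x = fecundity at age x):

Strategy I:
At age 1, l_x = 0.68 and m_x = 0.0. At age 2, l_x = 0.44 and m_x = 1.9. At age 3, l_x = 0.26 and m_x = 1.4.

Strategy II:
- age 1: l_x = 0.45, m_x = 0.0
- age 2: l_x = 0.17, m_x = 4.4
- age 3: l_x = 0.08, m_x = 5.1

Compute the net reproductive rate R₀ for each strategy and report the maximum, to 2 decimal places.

1.20

Strategy I: R₀ = 0.68×0.0 + 0.44×1.9 + 0.26×1.4 = 1.2000
Strategy II: R₀ = 0.45×0.0 + 0.17×4.4 + 0.08×5.1 = 1.1560
Highest R₀: strategy I with 1.2000.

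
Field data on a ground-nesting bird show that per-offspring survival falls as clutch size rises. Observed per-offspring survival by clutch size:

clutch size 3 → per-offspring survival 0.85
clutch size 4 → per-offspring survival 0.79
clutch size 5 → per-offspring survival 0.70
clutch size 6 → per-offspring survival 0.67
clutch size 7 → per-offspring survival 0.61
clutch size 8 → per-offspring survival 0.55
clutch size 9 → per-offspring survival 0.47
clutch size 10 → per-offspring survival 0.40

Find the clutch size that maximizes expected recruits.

8

Expected recruits = c × s(c):
  c=3: 3 × 0.85 = 2.550
  c=4: 4 × 0.79 = 3.160
  c=5: 5 × 0.70 = 3.500
  c=6: 6 × 0.67 = 4.020
  c=7: 7 × 0.61 = 4.270
  c=8: 8 × 0.55 = 4.400
  c=9: 9 × 0.47 = 4.230
  c=10: 10 × 0.40 = 4.000
Maximum at c = 8 (4.400 recruits).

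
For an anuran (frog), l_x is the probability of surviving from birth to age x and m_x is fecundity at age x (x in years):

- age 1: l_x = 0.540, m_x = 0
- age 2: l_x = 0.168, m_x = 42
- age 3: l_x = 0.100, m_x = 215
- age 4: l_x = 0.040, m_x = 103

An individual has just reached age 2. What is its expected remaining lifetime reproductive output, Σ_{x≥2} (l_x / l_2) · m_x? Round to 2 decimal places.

l_2 = 0.168. Conditional survival from age 2 to x is l_x / l_2.
  x=2: (0.168/0.168) × 42 = 42.0000
  x=3: (0.100/0.168) × 215 = 127.9762
  x=4: (0.040/0.168) × 103 = 24.5238
Sum = 42.0000 + 127.9762 + 24.5238 = 194.5000

194.50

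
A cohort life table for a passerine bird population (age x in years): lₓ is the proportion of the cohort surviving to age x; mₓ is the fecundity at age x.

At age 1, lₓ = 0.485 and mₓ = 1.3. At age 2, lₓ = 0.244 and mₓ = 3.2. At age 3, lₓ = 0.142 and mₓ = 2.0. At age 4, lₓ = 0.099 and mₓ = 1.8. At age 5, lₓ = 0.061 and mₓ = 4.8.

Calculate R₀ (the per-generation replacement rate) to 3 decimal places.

R₀ = Σ lₓ mₓ:
  age 1: 0.485 × 1.3 = 0.6305
  age 2: 0.244 × 3.2 = 0.7808
  age 3: 0.142 × 2.0 = 0.2840
  age 4: 0.099 × 1.8 = 0.1782
  age 5: 0.061 × 4.8 = 0.2928
R₀ = 0.6305 + 0.7808 + 0.2840 + 0.1782 + 0.2928 = 2.1663

2.166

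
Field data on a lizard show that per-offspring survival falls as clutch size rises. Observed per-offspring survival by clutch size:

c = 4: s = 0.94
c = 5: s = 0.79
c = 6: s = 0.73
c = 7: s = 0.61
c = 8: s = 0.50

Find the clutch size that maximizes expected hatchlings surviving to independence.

Expected hatchlings surviving to independence = c × s(c):
  c=4: 4 × 0.94 = 3.760
  c=5: 5 × 0.79 = 3.950
  c=6: 6 × 0.73 = 4.380
  c=7: 7 × 0.61 = 4.270
  c=8: 8 × 0.50 = 4.000
Maximum at c = 6 (4.380 hatchlings surviving to independence).

6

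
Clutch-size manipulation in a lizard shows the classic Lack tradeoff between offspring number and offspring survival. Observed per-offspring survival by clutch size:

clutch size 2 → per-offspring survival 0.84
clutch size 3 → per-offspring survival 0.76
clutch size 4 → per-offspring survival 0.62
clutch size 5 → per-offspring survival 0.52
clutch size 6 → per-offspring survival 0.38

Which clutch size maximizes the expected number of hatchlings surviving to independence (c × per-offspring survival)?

Expected hatchlings surviving to independence = c × s(c):
  c=2: 2 × 0.84 = 1.680
  c=3: 3 × 0.76 = 2.280
  c=4: 4 × 0.62 = 2.480
  c=5: 5 × 0.52 = 2.600
  c=6: 6 × 0.38 = 2.280
Maximum at c = 5 (2.600 hatchlings surviving to independence).

5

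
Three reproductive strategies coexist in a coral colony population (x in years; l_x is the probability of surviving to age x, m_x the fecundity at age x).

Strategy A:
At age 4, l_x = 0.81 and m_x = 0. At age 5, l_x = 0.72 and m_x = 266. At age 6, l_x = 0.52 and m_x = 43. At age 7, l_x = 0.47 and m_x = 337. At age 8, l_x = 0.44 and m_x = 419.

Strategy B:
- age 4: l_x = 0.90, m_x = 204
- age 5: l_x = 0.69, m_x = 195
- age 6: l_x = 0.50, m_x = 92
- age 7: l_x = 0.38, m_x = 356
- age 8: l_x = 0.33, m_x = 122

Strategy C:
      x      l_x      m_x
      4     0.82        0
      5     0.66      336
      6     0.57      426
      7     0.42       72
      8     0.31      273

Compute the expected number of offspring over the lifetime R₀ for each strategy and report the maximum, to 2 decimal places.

Strategy A: R₀ = 0.81×0 + 0.72×266 + 0.52×43 + 0.47×337 + 0.44×419 = 556.6300
Strategy B: R₀ = 0.90×204 + 0.69×195 + 0.50×92 + 0.38×356 + 0.33×122 = 539.6900
Strategy C: R₀ = 0.82×0 + 0.66×336 + 0.57×426 + 0.42×72 + 0.31×273 = 579.4500
Highest R₀: strategy C with 579.4500.

579.45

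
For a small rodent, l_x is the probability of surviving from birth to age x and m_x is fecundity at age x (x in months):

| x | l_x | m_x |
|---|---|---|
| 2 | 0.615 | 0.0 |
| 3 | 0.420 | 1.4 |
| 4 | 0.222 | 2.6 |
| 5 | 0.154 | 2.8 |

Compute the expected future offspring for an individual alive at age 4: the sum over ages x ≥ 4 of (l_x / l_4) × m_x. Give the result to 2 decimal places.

4.54

l_4 = 0.222. Conditional survival from age 4 to x is l_x / l_4.
  x=4: (0.222/0.222) × 2.6 = 2.6000
  x=5: (0.154/0.222) × 2.8 = 1.9423
Sum = 2.6000 + 1.9423 = 4.5423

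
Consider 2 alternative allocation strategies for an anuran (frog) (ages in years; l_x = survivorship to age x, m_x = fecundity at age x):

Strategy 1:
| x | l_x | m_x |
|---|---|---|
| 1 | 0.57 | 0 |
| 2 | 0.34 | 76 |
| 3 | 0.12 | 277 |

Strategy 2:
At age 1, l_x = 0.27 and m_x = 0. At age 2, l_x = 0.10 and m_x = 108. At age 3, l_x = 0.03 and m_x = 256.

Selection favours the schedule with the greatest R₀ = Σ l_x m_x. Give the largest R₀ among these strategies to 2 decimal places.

59.08

Strategy 1: R₀ = 0.57×0 + 0.34×76 + 0.12×277 = 59.0800
Strategy 2: R₀ = 0.27×0 + 0.10×108 + 0.03×256 = 18.4800
Highest R₀: strategy 1 with 59.0800.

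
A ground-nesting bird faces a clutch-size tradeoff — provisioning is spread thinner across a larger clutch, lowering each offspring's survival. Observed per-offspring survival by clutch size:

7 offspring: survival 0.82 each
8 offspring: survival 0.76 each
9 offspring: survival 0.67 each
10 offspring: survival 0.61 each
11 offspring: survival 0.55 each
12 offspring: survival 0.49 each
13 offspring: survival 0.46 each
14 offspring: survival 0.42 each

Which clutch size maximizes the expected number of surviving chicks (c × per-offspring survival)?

10

Expected surviving chicks = c × s(c):
  c=7: 7 × 0.82 = 5.740
  c=8: 8 × 0.76 = 6.080
  c=9: 9 × 0.67 = 6.030
  c=10: 10 × 0.61 = 6.100
  c=11: 11 × 0.55 = 6.050
  c=12: 12 × 0.49 = 5.880
  c=13: 13 × 0.46 = 5.980
  c=14: 14 × 0.42 = 5.880
Maximum at c = 10 (6.100 surviving chicks).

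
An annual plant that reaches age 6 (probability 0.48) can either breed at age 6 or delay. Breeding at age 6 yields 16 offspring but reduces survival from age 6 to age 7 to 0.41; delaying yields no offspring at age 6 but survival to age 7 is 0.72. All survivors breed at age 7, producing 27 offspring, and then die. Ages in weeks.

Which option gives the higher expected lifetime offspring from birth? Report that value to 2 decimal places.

12.99

breed at age 6: R₀ = 0.48 × (16 + 0.41 × 27) = 0.48 × 27.0700 = 12.9936
delay to age 7: R₀ = 0.48 × (0.72 × 27) = 0.48 × 19.4400 = 9.3312
Higher: breed at age 6 (12.9936).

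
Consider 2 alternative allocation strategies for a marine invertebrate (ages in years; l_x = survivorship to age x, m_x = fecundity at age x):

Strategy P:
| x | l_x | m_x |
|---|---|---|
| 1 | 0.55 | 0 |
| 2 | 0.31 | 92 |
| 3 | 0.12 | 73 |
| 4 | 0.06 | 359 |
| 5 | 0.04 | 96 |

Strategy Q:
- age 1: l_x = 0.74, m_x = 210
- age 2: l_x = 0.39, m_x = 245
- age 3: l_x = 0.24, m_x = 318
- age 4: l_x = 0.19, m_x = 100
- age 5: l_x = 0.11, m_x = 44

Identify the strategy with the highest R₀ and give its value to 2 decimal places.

351.11

Strategy P: R₀ = 0.55×0 + 0.31×92 + 0.12×73 + 0.06×359 + 0.04×96 = 62.6600
Strategy Q: R₀ = 0.74×210 + 0.39×245 + 0.24×318 + 0.19×100 + 0.11×44 = 351.1100
Highest R₀: strategy Q with 351.1100.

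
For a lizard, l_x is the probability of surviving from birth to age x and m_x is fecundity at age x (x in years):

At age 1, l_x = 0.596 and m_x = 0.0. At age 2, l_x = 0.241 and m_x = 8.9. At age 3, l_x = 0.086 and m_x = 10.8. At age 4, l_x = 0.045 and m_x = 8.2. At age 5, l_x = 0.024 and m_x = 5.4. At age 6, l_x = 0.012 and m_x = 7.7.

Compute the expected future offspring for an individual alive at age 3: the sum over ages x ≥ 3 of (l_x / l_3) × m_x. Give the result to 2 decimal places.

17.67

l_3 = 0.086. Conditional survival from age 3 to x is l_x / l_3.
  x=3: (0.086/0.086) × 10.8 = 10.8000
  x=4: (0.045/0.086) × 8.2 = 4.2907
  x=5: (0.024/0.086) × 5.4 = 1.5070
  x=6: (0.012/0.086) × 7.7 = 1.0744
Sum = 10.8000 + 4.2907 + 1.5070 + 1.0744 = 17.6721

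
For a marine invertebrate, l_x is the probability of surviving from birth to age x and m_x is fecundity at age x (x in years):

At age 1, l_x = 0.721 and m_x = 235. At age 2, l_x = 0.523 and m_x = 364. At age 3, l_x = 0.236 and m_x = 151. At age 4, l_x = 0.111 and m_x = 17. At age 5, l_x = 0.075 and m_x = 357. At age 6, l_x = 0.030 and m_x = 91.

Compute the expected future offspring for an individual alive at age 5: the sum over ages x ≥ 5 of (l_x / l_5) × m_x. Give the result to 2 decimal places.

l_5 = 0.075. Conditional survival from age 5 to x is l_x / l_5.
  x=5: (0.075/0.075) × 357 = 357.0000
  x=6: (0.030/0.075) × 91 = 36.4000
Sum = 357.0000 + 36.4000 = 393.4000

393.40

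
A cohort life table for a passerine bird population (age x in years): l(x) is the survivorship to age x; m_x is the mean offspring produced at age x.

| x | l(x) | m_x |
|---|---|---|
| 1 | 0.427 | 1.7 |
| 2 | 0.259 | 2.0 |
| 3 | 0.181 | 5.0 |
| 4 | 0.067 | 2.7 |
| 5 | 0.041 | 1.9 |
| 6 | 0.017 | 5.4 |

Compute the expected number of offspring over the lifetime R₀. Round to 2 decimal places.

2.50

R₀ = Σ l(x) m_x:
  age 1: 0.427 × 1.7 = 0.7259
  age 2: 0.259 × 2.0 = 0.5180
  age 3: 0.181 × 5.0 = 0.9050
  age 4: 0.067 × 2.7 = 0.1809
  age 5: 0.041 × 1.9 = 0.0779
  age 6: 0.017 × 5.4 = 0.0918
R₀ = 0.7259 + 0.5180 + 0.9050 + 0.1809 + 0.0779 + 0.0918 = 2.4995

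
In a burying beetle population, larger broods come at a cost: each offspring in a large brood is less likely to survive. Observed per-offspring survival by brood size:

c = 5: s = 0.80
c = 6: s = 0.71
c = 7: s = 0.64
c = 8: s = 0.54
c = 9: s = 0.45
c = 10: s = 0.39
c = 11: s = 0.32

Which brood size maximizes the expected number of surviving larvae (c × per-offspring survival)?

7

Expected surviving larvae = c × s(c):
  c=5: 5 × 0.80 = 4.000
  c=6: 6 × 0.71 = 4.260
  c=7: 7 × 0.64 = 4.480
  c=8: 8 × 0.54 = 4.320
  c=9: 9 × 0.45 = 4.050
  c=10: 10 × 0.39 = 3.900
  c=11: 11 × 0.32 = 3.520
Maximum at c = 7 (4.480 surviving larvae).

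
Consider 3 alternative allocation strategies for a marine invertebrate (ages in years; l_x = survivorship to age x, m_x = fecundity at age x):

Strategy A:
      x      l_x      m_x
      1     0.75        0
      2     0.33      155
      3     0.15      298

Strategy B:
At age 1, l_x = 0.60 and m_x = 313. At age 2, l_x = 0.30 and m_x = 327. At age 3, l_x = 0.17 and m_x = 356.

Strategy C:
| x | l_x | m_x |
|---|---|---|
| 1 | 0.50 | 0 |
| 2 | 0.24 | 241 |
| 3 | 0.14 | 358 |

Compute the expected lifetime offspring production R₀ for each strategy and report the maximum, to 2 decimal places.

346.42

Strategy A: R₀ = 0.75×0 + 0.33×155 + 0.15×298 = 95.8500
Strategy B: R₀ = 0.60×313 + 0.30×327 + 0.17×356 = 346.4200
Strategy C: R₀ = 0.50×0 + 0.24×241 + 0.14×358 = 107.9600
Highest R₀: strategy B with 346.4200.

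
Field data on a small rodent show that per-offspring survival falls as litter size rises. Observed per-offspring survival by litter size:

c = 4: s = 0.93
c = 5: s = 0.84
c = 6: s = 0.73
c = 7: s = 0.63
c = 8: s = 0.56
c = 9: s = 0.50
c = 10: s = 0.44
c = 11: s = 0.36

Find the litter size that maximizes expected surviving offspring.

Expected surviving offspring = c × s(c):
  c=4: 4 × 0.93 = 3.720
  c=5: 5 × 0.84 = 4.200
  c=6: 6 × 0.73 = 4.380
  c=7: 7 × 0.63 = 4.410
  c=8: 8 × 0.56 = 4.480
  c=9: 9 × 0.50 = 4.500
  c=10: 10 × 0.44 = 4.400
  c=11: 11 × 0.36 = 3.960
Maximum at c = 9 (4.500 surviving offspring).

9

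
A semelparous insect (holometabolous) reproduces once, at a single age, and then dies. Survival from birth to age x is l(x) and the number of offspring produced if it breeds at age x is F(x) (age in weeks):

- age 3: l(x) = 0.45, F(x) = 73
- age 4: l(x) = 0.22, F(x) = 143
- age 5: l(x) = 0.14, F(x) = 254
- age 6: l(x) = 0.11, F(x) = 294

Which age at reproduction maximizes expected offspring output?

5

Expected offspring if breeding at age x = l(x) × F(x):
  age 3: 0.45 × 73 = 32.850
  age 4: 0.22 × 143 = 31.460
  age 5: 0.14 × 254 = 35.560
  age 6: 0.11 × 294 = 32.340
Maximum at age 5 (35.560).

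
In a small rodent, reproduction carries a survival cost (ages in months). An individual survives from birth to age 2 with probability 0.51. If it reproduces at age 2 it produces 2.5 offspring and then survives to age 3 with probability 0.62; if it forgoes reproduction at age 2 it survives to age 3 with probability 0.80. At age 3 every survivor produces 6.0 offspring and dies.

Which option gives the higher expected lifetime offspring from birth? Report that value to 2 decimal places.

3.17

breed at age 2: R₀ = 0.51 × (2.5 + 0.62 × 6.0) = 0.51 × 6.2200 = 3.1722
delay to age 3: R₀ = 0.51 × (0.80 × 6.0) = 0.51 × 4.8000 = 2.4480
Higher: breed at age 2 (3.1722).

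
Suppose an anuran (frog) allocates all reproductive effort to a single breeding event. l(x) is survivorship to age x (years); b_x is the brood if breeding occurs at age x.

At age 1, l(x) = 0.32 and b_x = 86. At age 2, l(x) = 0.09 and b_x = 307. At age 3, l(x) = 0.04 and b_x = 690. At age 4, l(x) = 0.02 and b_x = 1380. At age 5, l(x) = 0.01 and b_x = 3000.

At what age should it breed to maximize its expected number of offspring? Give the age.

Expected offspring if breeding at age x = l(x) × b_x:
  age 1: 0.32 × 86 = 27.520
  age 2: 0.09 × 307 = 27.630
  age 3: 0.04 × 690 = 27.600
  age 4: 0.02 × 1380 = 27.600
  age 5: 0.01 × 3000 = 30.000
Maximum at age 5 (30.000).

5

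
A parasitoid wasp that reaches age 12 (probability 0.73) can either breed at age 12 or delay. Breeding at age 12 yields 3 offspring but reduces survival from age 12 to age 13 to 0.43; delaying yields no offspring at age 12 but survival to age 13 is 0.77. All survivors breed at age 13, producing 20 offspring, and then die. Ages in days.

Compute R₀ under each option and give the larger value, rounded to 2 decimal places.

11.24

breed at age 12: R₀ = 0.73 × (3 + 0.43 × 20) = 0.73 × 11.6000 = 8.4680
delay to age 13: R₀ = 0.73 × (0.77 × 20) = 0.73 × 15.4000 = 11.2420
Higher: delay to age 13 (11.2420).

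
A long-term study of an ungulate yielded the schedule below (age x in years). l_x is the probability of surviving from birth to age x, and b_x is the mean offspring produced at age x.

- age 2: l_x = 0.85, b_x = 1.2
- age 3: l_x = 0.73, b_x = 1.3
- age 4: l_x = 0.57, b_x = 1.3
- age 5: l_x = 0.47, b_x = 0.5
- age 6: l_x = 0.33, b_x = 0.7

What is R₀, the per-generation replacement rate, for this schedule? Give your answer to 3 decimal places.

3.176

R₀ = Σ l_x b_x:
  age 2: 0.85 × 1.2 = 1.0200
  age 3: 0.73 × 1.3 = 0.9490
  age 4: 0.57 × 1.3 = 0.7410
  age 5: 0.47 × 0.5 = 0.2350
  age 6: 0.33 × 0.7 = 0.2310
R₀ = 1.0200 + 0.9490 + 0.7410 + 0.2350 + 0.2310 = 3.1760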